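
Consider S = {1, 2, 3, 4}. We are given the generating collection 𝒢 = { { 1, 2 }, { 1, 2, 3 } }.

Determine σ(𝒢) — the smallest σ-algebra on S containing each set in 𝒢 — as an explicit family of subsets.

Seed the family with 𝒢 together with ∅ and S: { {  }, { 1, 2 }, { 1, 2, 3 }, S }.
Pass 1: +2 →
  { 4 }  = complement { 1, 2, 3 }
  { 3, 4 }  = complement { 1, 2 }
  [6 total]
Pass 2: +1 →
  { 1, 2, 4 }  = { 1, 2 } ∪ { 4 }
  [7 total]
Pass 3: +1 →
  { 3 }  = complement { 1, 2, 4 }
  [8 total]
Pass 4 adds nothing — fixpoint reached.

σ(𝒢) = { {  }, { 3 }, { 4 }, { 1, 2 }, { 3, 4 }, { 1, 2, 3 }, { 1, 2, 4 }, S }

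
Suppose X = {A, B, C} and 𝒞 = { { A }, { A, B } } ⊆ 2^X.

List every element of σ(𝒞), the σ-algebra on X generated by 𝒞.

|σ(𝒞)| = 8.  σ(𝒞) = { {  }, { A }, { B }, { C }, { A, B }, { A, C }, { B, C }, X }

Trace:
Seed the family with 𝒞 together with ∅ and X: { {  }, { A }, { A, B }, X }.
Pass 1: +2 →
  { C }  = complement { A, B }
  { B, C }  = complement { A }
  — 6 sets.
Pass 2: +1 →
  { A, C }  = { C } ∪ { A }
  — 7 sets.
Pass 3 (1 new):
  { B }  = complement { A, C }
  — 8 sets.
Pass 4 adds nothing — fixpoint reached.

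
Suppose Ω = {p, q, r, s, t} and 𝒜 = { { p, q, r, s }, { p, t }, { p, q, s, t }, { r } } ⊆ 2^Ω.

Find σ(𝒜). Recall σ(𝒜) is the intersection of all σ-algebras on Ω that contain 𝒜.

σ(𝒜) (16 sets): { ∅, { p }, { r }, { t }, { p, r }, { p, t }, { q, s }, { r, t }, { p, q, s }, { p, r, t }, { q, r, s }, { q, s, t }, { p, q, r, s }, { p, q, s, t }, { q, r, s, t }, Ω }

Working:
Take S₀ = 𝒜 ∪ {∅, Ω} = { ∅, { r }, { p, t }, { p, q, r, s }, { p, q, s, t }, Ω }.
Pass 1. New:
  { t }  = complement { p, q, r, s }
  { p, r, t }  = { r } ∪ { p, t }
  { q, r, s }  = complement { p, t }
  [9 total]
Pass 2: 3 new —
  { q, s }  = complement { p, r, t }
  { r, t }  = { t } ∪ { r }
  { q, r, s, t }  = { q, r, s } ∪ { t }
  [12 total]
Pass 3: +3 →
  { p }  = complement { q, r, s, t }
  { p, q, s }  = complement { r, t }
  { q, s, t }  = { q, s } ∪ { t }
  [15 total]
Pass 4: 1 new —
  { p, r }  = complement { q, s, t }
  [16 total]
Pass 5: no new sets; the family is a σ-algebra.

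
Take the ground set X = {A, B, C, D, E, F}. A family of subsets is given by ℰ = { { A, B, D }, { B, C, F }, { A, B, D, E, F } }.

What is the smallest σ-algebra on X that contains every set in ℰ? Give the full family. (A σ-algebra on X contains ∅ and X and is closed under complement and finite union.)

|σ(ℰ)| = 32.  σ(ℰ) = { {  }, { B }, { C }, { E }, { F }, { A, D }, { B, C }, { B, E }, { B, F }, { C, E }, { C, F }, { E, F }, { A, B, D }, { A, C, D }, { A, D, E }, { A, D, F }, { B, C, E }, { B, C, F }, { B, E, F }, { C, E, F }, { A, B, C, D }, { A, B, D, E }, { A, B, D, F }, { A, C, D, E }, { A, C, D, F }, { A, D, E, F }, { B, C, E, F }, { A, B, C, D, E }, { A, B, C, D, F }, { A, B, D, E, F }, { A, C, D, E, F }, X }

Check:
Initial family (5 sets): { {  }, { A, B, D }, { B, C, F }, { A, B, D, E, F }, X }.
Iteration 1 (4 new):
  { C }  = complement { A, B, D, E, F }
  { A, D, E }  = complement { B, C, F }
  { C, E, F }  = complement { A, B, D }
  { A, B, C, D, F }  = { B, C, F } ∪ { A, B, D }
  (now 9)
Iteration 2: +6 →
  { E }  = complement { A, B, C, D, F }
  { A, B, C, D }  = { A, B, D } ∪ { C }
  { A, B, D, E }  = { A, D, E } ∪ { A, B, D }
  { A, C, D, E }  = { A, D, E } ∪ { C }
  { B, C, E, F }  = { B, C, F } ∪ { C, E, F }
  { A, C, D, E, F }  = { A, D, E } ∪ { C, E, F }
  (now 15)
Iteration 3. New:
  { B }  = complement { A, C, D, E, F }
  { A, D }  = complement { B, C, E, F }
  { B, F }  = complement { A, C, D, E }
  { C, E }  = { C } ∪ { E }
  { C, F }  = complement { A, B, D, E }
  { E, F }  = complement { A, B, C, D }
  { A, B, C, D, E }  = { A, D, E } ∪ { A, B, C, D }
  (now 22)
Iteration 4 adds 9:
  { F }  = complement { A, B, C, D, E }
  { B, C }  = { B } ∪ { C }
  { B, E }  = { B } ∪ { E }
  { A, C, D }  = { A, D } ∪ { C }
  { B, C, E }  = { B } ∪ { C, E }
  { B, E, F }  = { E, F } ∪ { B }
  { A, B, D, F }  = complement { C, E }
  { A, C, D, F }  = { A, D } ∪ { C, F }
  { A, D, E, F }  = { E, F } ∪ { A, D }
  (now 31)
Iteration 5 (1 new):
  { A, D, F }  = complement { B, C, E }
  (now 32)
Iteration 6: stable.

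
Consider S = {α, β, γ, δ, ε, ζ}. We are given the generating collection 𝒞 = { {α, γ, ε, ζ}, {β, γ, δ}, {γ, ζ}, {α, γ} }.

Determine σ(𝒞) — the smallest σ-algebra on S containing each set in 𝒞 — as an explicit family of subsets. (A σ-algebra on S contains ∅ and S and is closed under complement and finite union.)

Begin from { {}, {α, γ}, {γ, ζ}, {β, γ, δ}, {α, γ, ε, ζ}, S } (that is, 𝒞 plus ∅ and S).
Round 1 adds 7:
  {β, δ}  = complement {α, γ, ε, ζ}
  {α, γ, ζ}  = {α, γ} ∪ {γ, ζ}
  {α, ε, ζ}  = complement {β, γ, δ}
  {α, β, γ, δ}  = {β, γ, δ} ∪ {α, γ}
  {α, β, δ, ε}  = complement {γ, ζ}
  {β, γ, δ, ζ}  = {β, γ, δ} ∪ {γ, ζ}
  {β, δ, ε, ζ}  = complement {α, γ}
Round 2: 7 new —
  {α, ε}  = complement {β, γ, δ, ζ}
  {ε, ζ}  = complement {α, β, γ, δ}
  {β, δ, ε}  = complement {α, γ, ζ}
  {α, β, γ, δ, ε}  = {β, γ, δ} ∪ {α, β, δ, ε}
  {α, β, γ, δ, ζ}  = {β, γ, δ} ∪ {α, γ, ζ}
  {α, β, δ, ε, ζ}  = {α, β, δ, ε} ∪ {β, δ, ε, ζ}
  {β, γ, δ, ε, ζ}  = {β, γ, δ} ∪ {β, δ, ε, ζ}
Round 3 (7 new):
  {α}  = complement {β, γ, δ, ε, ζ}
  {γ}  = complement {α, β, δ, ε, ζ}
  {ε}  = complement {α, β, γ, δ, ζ}
  {ζ}  = complement {α, β, γ, δ, ε}
  {α, γ, ε}  = {α, γ} ∪ {α, ε}
  {γ, ε, ζ}  = {ε, ζ} ∪ {γ, ζ}
  {β, γ, δ, ε}  = {β, γ, δ} ∪ {β, δ, ε}
Round 4: 4 new —
  {α, ζ}  = complement {β, γ, δ, ε}
  {γ, ε}  = {ε} ∪ {γ}
  {α, β, δ}  = complement {γ, ε, ζ}
  {β, δ, ζ}  = complement {α, γ, ε}
Round 5: +1 →
  {α, β, δ, ζ}  = complement {γ, ε}
Round 6 adds nothing — fixpoint reached.

σ(𝒞) = { {}, {α}, {γ}, {ε}, {ζ}, {α, γ}, {α, ε}, {α, ζ}, {β, δ}, {γ, ε}, {γ, ζ}, {ε, ζ}, {α, β, δ}, {α, γ, ε}, {α, γ, ζ}, {α, ε, ζ}, {β, γ, δ}, {β, δ, ε}, {β, δ, ζ}, {γ, ε, ζ}, {α, β, γ, δ}, {α, β, δ, ε}, {α, β, δ, ζ}, {α, γ, ε, ζ}, {β, γ, δ, ε}, {β, γ, δ, ζ}, {β, δ, ε, ζ}, {α, β, γ, δ, ε}, {α, β, γ, δ, ζ}, {α, β, δ, ε, ζ}, {β, γ, δ, ε, ζ}, S }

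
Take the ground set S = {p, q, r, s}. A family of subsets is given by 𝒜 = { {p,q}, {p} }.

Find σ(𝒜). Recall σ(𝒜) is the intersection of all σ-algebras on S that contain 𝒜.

σ(𝒜) = { {}, {p}, {q}, {p,q}, {r,s}, {p,r,s}, {q,r,s}, S }

Working:
Initial family (4 sets): { {}, {p}, {p,q}, S }.
Pass 1. New:
  {r,s}  = S∖{p,q}
  {q,r,s}  = S∖{p}
Pass 2: 1 new —
  {p,r,s}  = {r,s} ∪ {p}
Pass 3 adds 1:
  {q}  = S∖{p,r,s}
Pass 4: closed — nothing new.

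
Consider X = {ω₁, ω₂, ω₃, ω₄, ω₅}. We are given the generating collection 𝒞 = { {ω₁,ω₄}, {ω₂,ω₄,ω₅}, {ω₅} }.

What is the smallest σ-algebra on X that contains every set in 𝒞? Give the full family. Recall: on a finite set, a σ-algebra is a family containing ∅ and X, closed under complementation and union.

Initial family (5 sets): { {}, {ω₅}, {ω₁,ω₄}, {ω₂,ω₄,ω₅}, X }.
Pass 1 (5 new):
  {ω₁,ω₃}  = {ω₂,ω₄,ω₅}ᶜ
  {ω₁,ω₄,ω₅}  = {ω₁,ω₄} ∪ {ω₅}
  {ω₂,ω₃,ω₅}  = {ω₁,ω₄}ᶜ
  {ω₁,ω₂,ω₃,ω₄}  = {ω₅}ᶜ
  {ω₁,ω₂,ω₄,ω₅}  = {ω₁,ω₄} ∪ {ω₂,ω₄,ω₅}
  |family| = 10
Pass 2 adds 7:
  {ω₃}  = {ω₁,ω₂,ω₄,ω₅}ᶜ
  {ω₂,ω₃}  = {ω₁,ω₄,ω₅}ᶜ
  {ω₁,ω₃,ω₄}  = {ω₁,ω₄} ∪ {ω₁,ω₃}
  {ω₁,ω₃,ω₅}  = {ω₅} ∪ {ω₁,ω₃}
  {ω₁,ω₂,ω₃,ω₅}  = {ω₂,ω₃,ω₅} ∪ {ω₁,ω₃}
  {ω₁,ω₃,ω₄,ω₅}  = {ω₁,ω₄,ω₅} ∪ {ω₁,ω₃}
  {ω₂,ω₃,ω₄,ω₅}  = {ω₂,ω₃,ω₅} ∪ {ω₂,ω₄,ω₅}
  |family| = 17
Pass 3 adds 7:
  {ω₁}  = {ω₂,ω₃,ω₄,ω₅}ᶜ
  {ω₂}  = {ω₁,ω₃,ω₄,ω₅}ᶜ
  {ω₄}  = {ω₁,ω₂,ω₃,ω₅}ᶜ
  {ω₂,ω₄}  = {ω₁,ω₃,ω₅}ᶜ
  {ω₂,ω₅}  = {ω₁,ω₃,ω₄}ᶜ
  {ω₃,ω₅}  = {ω₃} ∪ {ω₅}
  {ω₁,ω₂,ω₃}  = {ω₂,ω₃} ∪ {ω₁,ω₃}
  |family| = 24
Pass 4 adds 8:
  {ω₁,ω₂}  = {ω₂} ∪ {ω₁}
  {ω₁,ω₅}  = {ω₅} ∪ {ω₁}
  {ω₃,ω₄}  = {ω₃} ∪ {ω₄}
  {ω₄,ω₅}  = {ω₁,ω₂,ω₃}ᶜ
  {ω₁,ω₂,ω₄}  = {ω₃,ω₅}ᶜ
  {ω₁,ω₂,ω₅}  = {ω₂,ω₅} ∪ {ω₁}
  {ω₂,ω₃,ω₄}  = {ω₃} ∪ {ω₂,ω₄}
  {ω₃,ω₄,ω₅}  = {ω₄} ∪ {ω₃,ω₅}
  |family| = 32
After Pass 5 the family is unchanged; done.

Hence σ(𝒞) has 32 members: { {}, {ω₁}, {ω₂}, {ω₃}, {ω₄}, {ω₅}, {ω₁,ω₂}, {ω₁,ω₃}, {ω₁,ω₄}, {ω₁,ω₅}, {ω₂,ω₃}, {ω₂,ω₄}, {ω₂,ω₅}, {ω₃,ω₄}, {ω₃,ω₅}, {ω₄,ω₅}, {ω₁,ω₂,ω₃}, {ω₁,ω₂,ω₄}, {ω₁,ω₂,ω₅}, {ω₁,ω₃,ω₄}, {ω₁,ω₃,ω₅}, {ω₁,ω₄,ω₅}, {ω₂,ω₃,ω₄}, {ω₂,ω₃,ω₅}, {ω₂,ω₄,ω₅}, {ω₃,ω₄,ω₅}, {ω₁,ω₂,ω₃,ω₄}, {ω₁,ω₂,ω₃,ω₅}, {ω₁,ω₂,ω₄,ω₅}, {ω₁,ω₃,ω₄,ω₅}, {ω₂,ω₃,ω₄,ω₅}, X }.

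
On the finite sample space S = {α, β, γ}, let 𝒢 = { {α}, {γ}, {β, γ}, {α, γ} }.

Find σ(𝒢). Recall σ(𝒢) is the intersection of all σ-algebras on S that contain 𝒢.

Begin from { {}, {α}, {γ}, {α, γ}, {β, γ}, S } (that is, 𝒢 plus ∅ and S).
Step 1: +2 →
  {β}  = complement {α, γ}
  {α, β}  = complement {γ}
  [8 total]
Step 2: no new sets; the family is a σ-algebra.

Hence σ(𝒢) has 8 members: { {}, {α}, {β}, {γ}, {α, β}, {α, γ}, {β, γ}, S }.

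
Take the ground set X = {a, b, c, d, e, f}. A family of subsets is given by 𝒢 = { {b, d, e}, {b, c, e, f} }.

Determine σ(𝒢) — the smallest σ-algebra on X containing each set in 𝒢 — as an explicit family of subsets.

Answer: σ(𝒢) = { {}, {a}, {d}, {a, d}, {b, e}, {c, f}, {a, b, e}, {a, c, f}, {b, d, e}, {c, d, f}, {a, b, d, e}, {a, c, d, f}, {b, c, e, f}, {a, b, c, e, f}, {b, c, d, e, f}, X }

Working:
Take S₀ = 𝒢 ∪ {∅, X} = { {}, {b, d, e}, {b, c, e, f}, X }.
Pass 1: 3 new —
  {a, d}  = complement {b, c, e, f}
  {a, c, f}  = complement {b, d, e}
  {b, c, d, e, f}  = {b, d, e} ∪ {b, c, e, f}
Pass 2: 4 new —
  {a}  = complement {b, c, d, e, f}
  {a, b, d, e}  = {a, d} ∪ {b, d, e}
  {a, c, d, f}  = {a, d} ∪ {a, c, f}
  {a, b, c, e, f}  = {a, c, f} ∪ {b, c, e, f}
Pass 3: 3 new —
  {d}  = complement {a, b, c, e, f}
  {b, e}  = complement {a, c, d, f}
  {c, f}  = complement {a, b, d, e}
Pass 4 adds 2:
  {a, b, e}  = {b, e} ∪ {a}
  {c, d, f}  = {c, f} ∪ {d}
Pass 5: no new sets; the family is a σ-algebra.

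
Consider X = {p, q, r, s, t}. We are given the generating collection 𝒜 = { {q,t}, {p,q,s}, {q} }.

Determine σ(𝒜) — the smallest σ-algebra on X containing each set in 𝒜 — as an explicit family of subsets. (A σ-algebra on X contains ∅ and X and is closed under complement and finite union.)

Initial family (5 sets): { ∅, {q}, {q,t}, {p,q,s}, X }.
Round 1: +4 →
  {r,t}  = ᶜ of {p,q,s}
  {p,r,s}  = ᶜ of {q,t}
  {p,q,s,t}  = {q,t} ∪ {p,q,s}
  {p,r,s,t}  = ᶜ of {q}
  — 9 sets.
Round 2: +3 →
  {r}  = ᶜ of {p,q,s,t}
  {q,r,t}  = {q,t} ∪ {r,t}
  {p,q,r,s}  = {q} ∪ {p,r,s}
  — 12 sets.
Round 3 adds 3:
  {t}  = ᶜ of {p,q,r,s}
  {p,s}  = ᶜ of {q,r,t}
  {q,r}  = {r} ∪ {q}
  — 15 sets.
Round 4. New:
  {p,s,t}  = ᶜ of {q,r}
  — 16 sets.
After Round 5 the family is unchanged; done.

Therefore σ(𝒜) = { ∅, {q}, {r}, {t}, {p,s}, {q,r}, {q,t}, {r,t}, {p,q,s}, {p,r,s}, {p,s,t}, {q,r,t}, {p,q,r,s}, {p,q,s,t}, {p,r,s,t}, X } (|σ(𝒜)| = 16).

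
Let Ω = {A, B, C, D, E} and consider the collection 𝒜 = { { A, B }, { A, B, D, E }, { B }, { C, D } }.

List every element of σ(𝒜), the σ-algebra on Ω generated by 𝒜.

Answer: σ(𝒜) = { {}, { A }, { B }, { C }, { D }, { E }, { A, B }, { A, C }, { A, D }, { A, E }, { B, C }, { B, D }, { B, E }, { C, D }, { C, E }, { D, E }, { A, B, C }, { A, B, D }, { A, B, E }, { A, C, D }, { A, C, E }, { A, D, E }, { B, C, D }, { B, C, E }, { B, D, E }, { C, D, E }, { A, B, C, D }, { A, B, C, E }, { A, B, D, E }, { A, C, D, E }, { B, C, D, E }, Ω }

Check:
Seed the family with 𝒜 together with ∅ and Ω: { {}, { B }, { A, B }, { C, D }, { A, B, D, E }, Ω }.
Iteration 1: +6 →
  { C }  = ᶜ of { A, B, D, E }
  { A, B, E }  = ᶜ of { C, D }
  { B, C, D }  = { C, D } ∪ { B }
  { C, D, E }  = ᶜ of { A, B }
  { A, B, C, D }  = { C, D } ∪ { A, B }
  { A, C, D, E }  = ᶜ of { B }
  |family| = 12
Iteration 2: +6 →
  { E }  = ᶜ of { A, B, C, D }
  { A, E }  = ᶜ of { B, C, D }
  { B, C }  = { B } ∪ { C }
  { A, B, C }  = { A, B } ∪ { C }
  { A, B, C, E }  = { C } ∪ { A, B, E }
  { B, C, D, E }  = { C, D, E } ∪ { B, C, D }
  |family| = 18
Iteration 3 adds 8:
  { A }  = ᶜ of { B, C, D, E }
  { D }  = ᶜ of { A, B, C, E }
  { B, E }  = { B } ∪ { E }
  { C, E }  = { C } ∪ { E }
  { D, E }  = ᶜ of { A, B, C }
  { A, C, E }  = { C } ∪ { A, E }
  { A, D, E }  = ᶜ of { B, C }
  { B, C, E }  = { B, C } ∪ { E }
  |family| = 26
Iteration 4. New:
  { A, C }  = { C } ∪ { A }
  { A, D }  = ᶜ of { B, C, E }
  { B, D }  = ᶜ of { A, C, E }
  { A, B, D }  = ᶜ of { C, E }
  { A, C, D }  = ᶜ of { B, E }
  { B, D, E }  = { B, E } ∪ { D, E }
  |family| = 32
Iteration 5: stable.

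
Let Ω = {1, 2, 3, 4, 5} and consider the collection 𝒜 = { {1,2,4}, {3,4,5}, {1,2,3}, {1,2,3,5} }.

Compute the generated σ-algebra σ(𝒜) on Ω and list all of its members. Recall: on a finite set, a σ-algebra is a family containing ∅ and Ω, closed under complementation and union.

σ(𝒜) (16 sets): { {}, {3}, {4}, {5}, {1,2}, {3,4}, {3,5}, {4,5}, {1,2,3}, {1,2,4}, {1,2,5}, {3,4,5}, {1,2,3,4}, {1,2,3,5}, {1,2,4,5}, Ω }

Working:
Initial family (6 sets): { {}, {1,2,3}, {1,2,4}, {3,4,5}, {1,2,3,5}, Ω }.
Round 1: +5 →
  {4}  = complement {1,2,3,5}
  {1,2}  = complement {3,4,5}
  {3,5}  = complement {1,2,4}
  {4,5}  = complement {1,2,3}
  {1,2,3,4}  = {1,2,3} ∪ {1,2,4}
Round 2. New:
  {5}  = complement {1,2,3,4}
  {1,2,4,5}  = {1,2} ∪ {4,5}
Round 3. New:
  {3}  = complement {1,2,4,5}
  {1,2,5}  = {1,2} ∪ {5}
Round 4: 1 new —
  {3,4}  = complement {1,2,5}
Round 5 adds nothing — fixpoint reached.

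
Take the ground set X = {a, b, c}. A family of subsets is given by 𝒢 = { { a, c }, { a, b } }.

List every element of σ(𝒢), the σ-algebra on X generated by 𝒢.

Answer: σ(𝒢) = { {}, { a }, { b }, { c }, { a, b }, { a, c }, { b, c }, X }

Check:
Begin from { {}, { a, b }, { a, c }, X } (that is, 𝒢 plus ∅ and X).
Round 1 (2 new):
  { b }  = ᶜ of { a, c }
  { c }  = ᶜ of { a, b }
  [6 total]
Round 2. New:
  { b, c }  = { c } ∪ { b }
  [7 total]
Round 3 adds 1:
  { a }  = ᶜ of { b, c }
  [8 total]
After Round 4 the family is unchanged; done.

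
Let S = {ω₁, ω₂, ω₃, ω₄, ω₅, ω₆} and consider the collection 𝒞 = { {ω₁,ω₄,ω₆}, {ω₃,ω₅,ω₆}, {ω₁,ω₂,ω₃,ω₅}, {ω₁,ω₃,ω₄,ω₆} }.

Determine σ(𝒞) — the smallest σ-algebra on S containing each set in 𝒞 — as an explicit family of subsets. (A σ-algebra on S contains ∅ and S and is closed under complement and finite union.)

|σ(𝒞)| = 64.  σ(𝒞) = { {}, {ω₁}, {ω₂}, {ω₃}, {ω₄}, {ω₅}, {ω₆}, {ω₁,ω₂}, {ω₁,ω₃}, {ω₁,ω₄}, {ω₁,ω₅}, {ω₁,ω₆}, {ω₂,ω₃}, {ω₂,ω₄}, {ω₂,ω₅}, {ω₂,ω₆}, {ω₃,ω₄}, {ω₃,ω₅}, {ω₃,ω₆}, {ω₄,ω₅}, {ω₄,ω₆}, {ω₅,ω₆}, {ω₁,ω₂,ω₃}, {ω₁,ω₂,ω₄}, {ω₁,ω₂,ω₅}, {ω₁,ω₂,ω₆}, {ω₁,ω₃,ω₄}, {ω₁,ω₃,ω₅}, {ω₁,ω₃,ω₆}, {ω₁,ω₄,ω₅}, {ω₁,ω₄,ω₆}, {ω₁,ω₅,ω₆}, {ω₂,ω₃,ω₄}, {ω₂,ω₃,ω₅}, {ω₂,ω₃,ω₆}, {ω₂,ω₄,ω₅}, {ω₂,ω₄,ω₆}, {ω₂,ω₅,ω₆}, {ω₃,ω₄,ω₅}, {ω₃,ω₄,ω₆}, {ω₃,ω₅,ω₆}, {ω₄,ω₅,ω₆}, {ω₁,ω₂,ω₃,ω₄}, {ω₁,ω₂,ω₃,ω₅}, {ω₁,ω₂,ω₃,ω₆}, {ω₁,ω₂,ω₄,ω₅}, {ω₁,ω₂,ω₄,ω₆}, {ω₁,ω₂,ω₅,ω₆}, {ω₁,ω₃,ω₄,ω₅}, {ω₁,ω₃,ω₄,ω₆}, {ω₁,ω₃,ω₅,ω₆}, {ω₁,ω₄,ω₅,ω₆}, {ω₂,ω₃,ω₄,ω₅}, {ω₂,ω₃,ω₄,ω₆}, {ω₂,ω₃,ω₅,ω₆}, {ω₂,ω₄,ω₅,ω₆}, {ω₃,ω₄,ω₅,ω₆}, {ω₁,ω₂,ω₃,ω₄,ω₅}, {ω₁,ω₂,ω₃,ω₄,ω₆}, {ω₁,ω₂,ω₃,ω₅,ω₆}, {ω₁,ω₂,ω₄,ω₅,ω₆}, {ω₁,ω₃,ω₄,ω₅,ω₆}, {ω₂,ω₃,ω₄,ω₅,ω₆}, S }

Working:
Begin from { {}, {ω₁,ω₄,ω₆}, {ω₃,ω₅,ω₆}, {ω₁,ω₂,ω₃,ω₅}, {ω₁,ω₃,ω₄,ω₆}, S } (that is, 𝒞 plus ∅ and S).
Iteration 1 (6 new):
  {ω₂,ω₅}  = complement {ω₁,ω₃,ω₄,ω₆}
  {ω₄,ω₆}  = complement {ω₁,ω₂,ω₃,ω₅}
  {ω₁,ω₂,ω₄}  = complement {ω₃,ω₅,ω₆}
  {ω₂,ω₃,ω₅}  = complement {ω₁,ω₄,ω₆}
  {ω₁,ω₂,ω₃,ω₅,ω₆}  = {ω₃,ω₅,ω₆} ∪ {ω₁,ω₂,ω₃,ω₅}
  {ω₁,ω₃,ω₄,ω₅,ω₆}  = {ω₃,ω₅,ω₆} ∪ {ω₁,ω₃,ω₄,ω₆}
Iteration 2: +11 →
  {ω₂}  = complement {ω₁,ω₃,ω₄,ω₅,ω₆}
  {ω₄}  = complement {ω₁,ω₂,ω₃,ω₅,ω₆}
  {ω₁,ω₂,ω₄,ω₅}  = {ω₂,ω₅} ∪ {ω₁,ω₂,ω₄}
  {ω₁,ω₂,ω₄,ω₆}  = {ω₁,ω₄,ω₆} ∪ {ω₁,ω₂,ω₄}
  {ω₂,ω₃,ω₅,ω₆}  = {ω₂,ω₅} ∪ {ω₃,ω₅,ω₆}
  {ω₂,ω₄,ω₅,ω₆}  = {ω₂,ω₅} ∪ {ω₄,ω₆}
  {ω₃,ω₄,ω₅,ω₆}  = {ω₃,ω₅,ω₆} ∪ {ω₄,ω₆}
  {ω₁,ω₂,ω₃,ω₄,ω₅}  = {ω₁,ω₂,ω₄} ∪ {ω₂,ω₃,ω₅}
  {ω₁,ω₂,ω₃,ω₄,ω₆}  = {ω₁,ω₂,ω₄} ∪ {ω₁,ω₃,ω₄,ω₆}
  {ω₁,ω₂,ω₄,ω₅,ω₆}  = {ω₂,ω₅} ∪ {ω₁,ω₄,ω₆}
  {ω₂,ω₃,ω₄,ω₅,ω₆}  = {ω₂,ω₃,ω₅} ∪ {ω₄,ω₆}
Iteration 3. New:
  {ω₁}  = complement {ω₂,ω₃,ω₄,ω₅,ω₆}
  {ω₃}  = complement {ω₁,ω₂,ω₄,ω₅,ω₆}
  {ω₅}  = complement {ω₁,ω₂,ω₃,ω₄,ω₆}
  {ω₆}  = complement {ω₁,ω₂,ω₃,ω₄,ω₅}
  {ω₁,ω₂}  = complement {ω₃,ω₄,ω₅,ω₆}
  {ω₁,ω₃}  = complement {ω₂,ω₄,ω₅,ω₆}
  {ω₁,ω₄}  = complement {ω₂,ω₃,ω₅,ω₆}
  {ω₂,ω₄}  = {ω₂} ∪ {ω₄}
  {ω₃,ω₅}  = complement {ω₁,ω₂,ω₄,ω₆}
  {ω₃,ω₆}  = complement {ω₁,ω₂,ω₄,ω₅}
  {ω₂,ω₄,ω₅}  = {ω₂,ω₅} ∪ {ω₄}
  {ω₂,ω₄,ω₆}  = {ω₂} ∪ {ω₄,ω₆}
  {ω₂,ω₃,ω₄,ω₅}  = {ω₂,ω₃,ω₅} ∪ {ω₄}
Iteration 4: +26 →
  {ω₁,ω₅}  = {ω₁} ∪ {ω₅}
  {ω₁,ω₆}  = complement {ω₂,ω₃,ω₄,ω₅}
  {ω₂,ω₃}  = {ω₂} ∪ {ω₃}
  {ω₂,ω₆}  = {ω₂} ∪ {ω₆}
  {ω₃,ω₄}  = {ω₃} ∪ {ω₄}
  {ω₄,ω₅}  = {ω₅} ∪ {ω₄}
  {ω₅,ω₆}  = {ω₆} ∪ {ω₅}
  {ω₁,ω₂,ω₃}  = {ω₁,ω₂} ∪ {ω₃}
  {ω₁,ω₂,ω₅}  = {ω₂,ω₅} ∪ {ω₁,ω₂}
  {ω₁,ω₂,ω₆}  = {ω₁,ω₂} ∪ {ω₆}
  {ω₁,ω₃,ω₄}  = {ω₃} ∪ {ω₁,ω₄}
  {ω₁,ω₃,ω₅}  = complement {ω₂,ω₄,ω₆}
  {ω₁,ω₃,ω₆}  = complement {ω₂,ω₄,ω₅}
  {ω₁,ω₄,ω₅}  = {ω₅} ∪ {ω₁,ω₄}
  {ω₂,ω₃,ω₄}  = {ω₃} ∪ {ω₂,ω₄}
  {ω₂,ω₃,ω₆}  = {ω₂} ∪ {ω₃,ω₆}
  {ω₂,ω₅,ω₆}  = {ω₂,ω₅} ∪ {ω₆}
  {ω₃,ω₄,ω₅}  = {ω₄} ∪ {ω₃,ω₅}
  {ω₃,ω₄,ω₆}  = {ω₃} ∪ {ω₄,ω₆}
  {ω₄,ω₅,ω₆}  = {ω₅} ∪ {ω₄,ω₆}
  {ω₁,ω₂,ω₃,ω₄}  = {ω₁,ω₂,ω₄} ∪ {ω₃}
  {ω₁,ω₂,ω₃,ω₆}  = {ω₁,ω₂} ∪ {ω₃,ω₆}
  {ω₁,ω₃,ω₄,ω₅}  = {ω₁,ω₄} ∪ {ω₃,ω₅}
  {ω₁,ω₃,ω₅,ω₆}  = complement {ω₂,ω₄}
  {ω₁,ω₄,ω₅,ω₆}  = {ω₁,ω₄,ω₆} ∪ {ω₅}
  {ω₂,ω₃,ω₄,ω₆}  = {ω₂,ω₄,ω₆} ∪ {ω₃}
Iteration 5. New:
  {ω₁,ω₅,ω₆}  = complement {ω₂,ω₃,ω₄}
  {ω₁,ω₂,ω₅,ω₆}  = complement {ω₃,ω₄}
Iteration 6: already closed under ᶜ and ∪.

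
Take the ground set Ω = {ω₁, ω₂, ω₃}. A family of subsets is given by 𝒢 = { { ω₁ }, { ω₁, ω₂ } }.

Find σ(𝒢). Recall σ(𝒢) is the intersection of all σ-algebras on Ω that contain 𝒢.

σ(𝒢) (8 sets): { ∅, { ω₁ }, { ω₂ }, { ω₃ }, { ω₁, ω₂ }, { ω₁, ω₃ }, { ω₂, ω₃ }, Ω }

Derivation:
Initial family (4 sets): { ∅, { ω₁ }, { ω₁, ω₂ }, Ω }.
Iteration 1 (2 new):
  { ω₃ }  = complement { ω₁, ω₂ }
  { ω₂, ω₃ }  = complement { ω₁ }
Iteration 2 adds 1:
  { ω₁, ω₃ }  = { ω₃ } ∪ { ω₁ }
Iteration 3: +1 →
  { ω₂ }  = complement { ω₁, ω₃ }
Iteration 4: stable.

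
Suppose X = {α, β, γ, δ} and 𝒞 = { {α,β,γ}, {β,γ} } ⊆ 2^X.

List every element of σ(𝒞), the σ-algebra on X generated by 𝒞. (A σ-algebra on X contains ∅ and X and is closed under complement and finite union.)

σ(𝒞) (8 sets): { {}, {α}, {δ}, {α,δ}, {β,γ}, {α,β,γ}, {β,γ,δ}, X }

Derivation:
Seed the family with 𝒞 together with ∅ and X: { {}, {β,γ}, {α,β,γ}, X }.
Pass 1: 2 new —
  {δ}  = complement {α,β,γ}
  {α,δ}  = complement {β,γ}
  |family| = 6
Pass 2 adds 1:
  {β,γ,δ}  = {β,γ} ∪ {δ}
  |family| = 7
Pass 3 (1 new):
  {α}  = complement {β,γ,δ}
  |family| = 8
Pass 4: already closed under ᶜ and ∪.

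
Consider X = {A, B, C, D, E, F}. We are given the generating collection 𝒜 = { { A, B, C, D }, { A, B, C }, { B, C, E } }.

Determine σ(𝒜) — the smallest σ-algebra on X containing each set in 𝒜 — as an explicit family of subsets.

Start: 𝒜 ∪ {∅, X} = { ∅, { A, B, C }, { B, C, E }, { A, B, C, D }, X }.
Step 1: 5 new —
  { E, F }  = ᶜ of { A, B, C, D }
  { A, D, F }  = ᶜ of { B, C, E }
  { D, E, F }  = ᶜ of { A, B, C }
  { A, B, C, E }  = { B, C, E } ∪ { A, B, C }
  { A, B, C, D, E }  = { B, C, E } ∪ { A, B, C, D }
  (now 10)
Step 2: +7 →
  { F }  = ᶜ of { A, B, C, D, E }
  { D, F }  = ᶜ of { A, B, C, E }
  { A, D, E, F }  = { E, F } ∪ { A, D, F }
  { B, C, E, F }  = { E, F } ∪ { B, C, E }
  { A, B, C, D, F }  = { A, B, C } ∪ { A, D, F }
  { A, B, C, E, F }  = { A, B, C } ∪ { E, F }
  { B, C, D, E, F }  = { B, C, E } ∪ { D, E, F }
  (now 17)
Step 3. New:
  { A }  = ᶜ of { B, C, D, E, F }
  { D }  = ᶜ of { A, B, C, E, F }
  { E }  = ᶜ of { A, B, C, D, F }
  { A, D }  = ᶜ of { B, C, E, F }
  { B, C }  = ᶜ of { A, D, E, F }
  { A, B, C, F }  = { A, B, C } ∪ { F }
  (now 23)
Step 4 adds 9:
  { A, E }  = { A } ∪ { E }
  { A, F }  = { A } ∪ { F }
  { D, E }  = ᶜ of { A, B, C, F }
  { A, D, E }  = { E } ∪ { A, D }
  { A, E, F }  = { E, F } ∪ { A }
  { B, C, D }  = { B, C } ∪ { D }
  { B, C, F }  = { F } ∪ { B, C }
  { B, C, D, E }  = { B, C, E } ∪ { D }
  { B, C, D, F }  = { B, C } ∪ { D, F }
  (now 32)
After Step 5 the family is unchanged; done.

σ(𝒜) = { ∅, { A }, { D }, { E }, { F }, { A, D }, { A, E }, { A, F }, { B, C }, { D, E }, { D, F }, { E, F }, { A, B, C }, { A, D, E }, { A, D, F }, { A, E, F }, { B, C, D }, { B, C, E }, { B, C, F }, { D, E, F }, { A, B, C, D }, { A, B, C, E }, { A, B, C, F }, { A, D, E, F }, { B, C, D, E }, { B, C, D, F }, { B, C, E, F }, { A, B, C, D, E }, { A, B, C, D, F }, { A, B, C, E, F }, { B, C, D, E, F }, X }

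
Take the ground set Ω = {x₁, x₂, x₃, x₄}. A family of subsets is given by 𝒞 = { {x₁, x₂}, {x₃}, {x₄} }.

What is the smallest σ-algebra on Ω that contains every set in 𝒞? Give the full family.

Seed the family with 𝒞 together with ∅ and Ω: { ∅, {x₃}, {x₄}, {x₁, x₂}, Ω }.
Round 1 (3 new):
  {x₃, x₄}  = complement {x₁, x₂}
  {x₁, x₂, x₃}  = complement {x₄}
  {x₁, x₂, x₄}  = complement {x₃}
  (now 8)
After Round 2 the family is unchanged; done.

Therefore σ(𝒞) = { ∅, {x₃}, {x₄}, {x₁, x₂}, {x₃, x₄}, {x₁, x₂, x₃}, {x₁, x₂, x₄}, Ω } (|σ(𝒞)| = 8).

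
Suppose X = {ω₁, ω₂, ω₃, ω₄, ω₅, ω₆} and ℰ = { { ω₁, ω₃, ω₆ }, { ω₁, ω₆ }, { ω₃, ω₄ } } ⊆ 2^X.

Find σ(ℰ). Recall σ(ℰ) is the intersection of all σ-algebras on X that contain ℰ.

Begin from { {  }, { ω₁, ω₆ }, { ω₃, ω₄ }, { ω₁, ω₃, ω₆ }, X } (that is, ℰ plus ∅ and X).
Round 1 adds 4:
  { ω₂, ω₄, ω₅ }  = ᶜ of { ω₁, ω₃, ω₆ }
  { ω₁, ω₂, ω₅, ω₆ }  = ᶜ of { ω₃, ω₄ }
  { ω₁, ω₃, ω₄, ω₆ }  = { ω₃, ω₄ } ∪ { ω₁, ω₃, ω₆ }
  { ω₂, ω₃, ω₄, ω₅ }  = ᶜ of { ω₁, ω₆ }
  |family| = 9
Round 2: 3 new —
  { ω₂, ω₅ }  = ᶜ of { ω₁, ω₃, ω₄, ω₆ }
  { ω₁, ω₂, ω₃, ω₅, ω₆ }  = { ω₁, ω₃, ω₆ } ∪ { ω₁, ω₂, ω₅, ω₆ }
  { ω₁, ω₂, ω₄, ω₅, ω₆ }  = { ω₁, ω₆ } ∪ { ω₂, ω₄, ω₅ }
  |family| = 12
Round 3. New:
  { ω₃ }  = ᶜ of { ω₁, ω₂, ω₄, ω₅, ω₆ }
  { ω₄ }  = ᶜ of { ω₁, ω₂, ω₃, ω₅, ω₆ }
  |family| = 14
Round 4: 2 new —
  { ω₁, ω₄, ω₆ }  = { ω₁, ω₆ } ∪ { ω₄ }
  { ω₂, ω₃, ω₅ }  = { ω₃ } ∪ { ω₂, ω₅ }
  |family| = 16
Round 5: stable.

|σ(ℰ)| = 16.  σ(ℰ) = { {  }, { ω₃ }, { ω₄ }, { ω₁, ω₆ }, { ω₂, ω₅ }, { ω₃, ω₄ }, { ω₁, ω₃, ω₆ }, { ω₁, ω₄, ω₆ }, { ω₂, ω₃, ω₅ }, { ω₂, ω₄, ω₅ }, { ω₁, ω₂, ω₅, ω₆ }, { ω₁, ω₃, ω₄, ω₆ }, { ω₂, ω₃, ω₄, ω₅ }, { ω₁, ω₂, ω₃, ω₅, ω₆ }, { ω₁, ω₂, ω₄, ω₅, ω₆ }, X }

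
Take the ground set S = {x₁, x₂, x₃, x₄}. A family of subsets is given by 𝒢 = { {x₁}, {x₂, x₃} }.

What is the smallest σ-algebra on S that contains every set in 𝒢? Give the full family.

|σ(𝒢)| = 8.  σ(𝒢) = { {}, {x₁}, {x₄}, {x₁, x₄}, {x₂, x₃}, {x₁, x₂, x₃}, {x₂, x₃, x₄}, S }

Derivation:
Start: 𝒢 ∪ {∅, S} = { {}, {x₁}, {x₂, x₃}, S }.
Pass 1 (3 new):
  {x₁, x₄}  = S∖{x₂, x₃}
  {x₁, x₂, x₃}  = {x₂, x₃} ∪ {x₁}
  {x₂, x₃, x₄}  = S∖{x₁}
  (now 7)
Pass 2. New:
  {x₄}  = S∖{x₁, x₂, x₃}
  (now 8)
After Pass 3 the family is unchanged; done.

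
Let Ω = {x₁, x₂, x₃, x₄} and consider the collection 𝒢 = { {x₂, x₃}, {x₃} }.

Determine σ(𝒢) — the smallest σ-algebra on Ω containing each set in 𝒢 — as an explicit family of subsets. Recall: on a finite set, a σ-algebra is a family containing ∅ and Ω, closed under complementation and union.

Start: 𝒢 ∪ {∅, Ω} = { {}, {x₃}, {x₂, x₃}, Ω }.
Step 1: 2 new —
  {x₁, x₄}  = Ω∖{x₂, x₃}
  {x₁, x₂, x₄}  = Ω∖{x₃}
  |family| = 6
Step 2: +1 →
  {x₁, x₃, x₄}  = {x₃} ∪ {x₁, x₄}
  |family| = 7
Step 3: 1 new —
  {x₂}  = Ω∖{x₁, x₃, x₄}
  |family| = 8
Step 4: stable.

Therefore σ(𝒢) = { {}, {x₂}, {x₃}, {x₁, x₄}, {x₂, x₃}, {x₁, x₂, x₄}, {x₁, x₃, x₄}, Ω } (|σ(𝒢)| = 8).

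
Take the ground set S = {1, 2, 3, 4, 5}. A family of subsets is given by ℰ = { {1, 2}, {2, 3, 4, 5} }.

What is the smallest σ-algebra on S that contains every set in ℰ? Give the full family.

Answer: σ(ℰ) = { ∅, {1}, {2}, {1, 2}, {3, 4, 5}, {1, 3, 4, 5}, {2, 3, 4, 5}, S }

Check:
Take S₀ = ℰ ∪ {∅, S} = { ∅, {1, 2}, {2, 3, 4, 5}, S }.
Pass 1: +2 →
  {1}  = {2, 3, 4, 5}ᶜ
  {3, 4, 5}  = {1, 2}ᶜ
  (now 6)
Pass 2: 1 new —
  {1, 3, 4, 5}  = {3, 4, 5} ∪ {1}
  (now 7)
Pass 3: 1 new —
  {2}  = {1, 3, 4, 5}ᶜ
  (now 8)
Pass 4: stable.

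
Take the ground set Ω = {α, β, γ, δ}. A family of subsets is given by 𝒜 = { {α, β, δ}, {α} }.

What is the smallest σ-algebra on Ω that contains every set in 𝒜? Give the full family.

Seed the family with 𝒜 together with ∅ and Ω: { ∅, {α}, {α, β, δ}, Ω }.
Pass 1. New:
  {γ}  = complement {α, β, δ}
  {β, γ, δ}  = complement {α}
  |family| = 6
Pass 2 (1 new):
  {α, γ}  = {γ} ∪ {α}
  |family| = 7
Pass 3 (1 new):
  {β, δ}  = complement {α, γ}
  |family| = 8
Pass 4: closed — nothing new.

Therefore σ(𝒜) = { ∅, {α}, {γ}, {α, γ}, {β, δ}, {α, β, δ}, {β, γ, δ}, Ω } (|σ(𝒜)| = 8).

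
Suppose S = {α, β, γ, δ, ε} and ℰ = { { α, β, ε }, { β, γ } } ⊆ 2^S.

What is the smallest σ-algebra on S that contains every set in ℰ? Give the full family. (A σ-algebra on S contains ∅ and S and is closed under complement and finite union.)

Seed the family with ℰ together with ∅ and S: { ∅, { β, γ }, { α, β, ε }, S }.
Iteration 1. New:
  { γ, δ }  = S∖{ α, β, ε }
  { α, δ, ε }  = S∖{ β, γ }
  { α, β, γ, ε }  = { α, β, ε } ∪ { β, γ }
  [7 total]
Iteration 2: +4 →
  { δ }  = S∖{ α, β, γ, ε }
  { β, γ, δ }  = { γ, δ } ∪ { β, γ }
  { α, β, δ, ε }  = { α, δ, ε } ∪ { α, β, ε }
  { α, γ, δ, ε }  = { α, δ, ε } ∪ { γ, δ }
  [11 total]
Iteration 3: +3 →
  { β }  = S∖{ α, γ, δ, ε }
  { γ }  = S∖{ α, β, δ, ε }
  { α, ε }  = S∖{ β, γ, δ }
  [14 total]
Iteration 4 (2 new):
  { β, δ }  = { δ } ∪ { β }
  { α, γ, ε }  = { γ } ∪ { α, ε }
  [16 total]
Iteration 5: no new sets; the family is a σ-algebra.

Hence σ(ℰ) has 16 members: { ∅, { β }, { γ }, { δ }, { α, ε }, { β, γ }, { β, δ }, { γ, δ }, { α, β, ε }, { α, γ, ε }, { α, δ, ε }, { β, γ, δ }, { α, β, γ, ε }, { α, β, δ, ε }, { α, γ, δ, ε }, S }.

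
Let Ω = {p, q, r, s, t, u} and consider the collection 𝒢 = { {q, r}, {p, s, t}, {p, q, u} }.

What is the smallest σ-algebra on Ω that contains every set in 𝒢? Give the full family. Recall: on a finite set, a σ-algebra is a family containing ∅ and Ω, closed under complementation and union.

Begin from { {}, {q, r}, {p, q, u}, {p, s, t}, Ω } (that is, 𝒢 plus ∅ and Ω).
Pass 1: 6 new —
  {q, r, u}  = Ω∖{p, s, t}
  {r, s, t}  = Ω∖{p, q, u}
  {p, q, r, u}  = {q, r} ∪ {p, q, u}
  {p, s, t, u}  = Ω∖{q, r}
  {p, q, r, s, t}  = {p, s, t} ∪ {q, r}
  {p, q, s, t, u}  = {p, s, t} ∪ {p, q, u}
  (now 11)
Pass 2 adds 7:
  {r}  = Ω∖{p, q, s, t, u}
  {u}  = Ω∖{p, q, r, s, t}
  {s, t}  = Ω∖{p, q, r, u}
  {p, r, s, t}  = {p, s, t} ∪ {r, s, t}
  {q, r, s, t}  = {r, s, t} ∪ {q, r}
  {p, r, s, t, u}  = {r, s, t} ∪ {p, s, t, u}
  {q, r, s, t, u}  = {r, s, t} ∪ {q, r, u}
  (now 18)
Pass 3 (7 new):
  {p}  = Ω∖{q, r, s, t, u}
  {q}  = Ω∖{p, r, s, t, u}
  {p, u}  = Ω∖{q, r, s, t}
  {q, u}  = Ω∖{p, r, s, t}
  {r, u}  = {r} ∪ {u}
  {s, t, u}  = {s, t} ∪ {u}
  {r, s, t, u}  = {r, s, t} ∪ {u}
  (now 25)
Pass 4 (7 new):
  {p, q}  = Ω∖{r, s, t, u}
  {p, r}  = {r} ∪ {p}
  {p, q, r}  = Ω∖{s, t, u}
  {p, r, u}  = {p, u} ∪ {r}
  {q, s, t}  = {q} ∪ {s, t}
  {p, q, s, t}  = Ω∖{r, u}
  {q, s, t, u}  = {q} ∪ {s, t, u}
  (now 32)
Pass 5: closed — nothing new.

σ(𝒢) = { {}, {p}, {q}, {r}, {u}, {p, q}, {p, r}, {p, u}, {q, r}, {q, u}, {r, u}, {s, t}, {p, q, r}, {p, q, u}, {p, r, u}, {p, s, t}, {q, r, u}, {q, s, t}, {r, s, t}, {s, t, u}, {p, q, r, u}, {p, q, s, t}, {p, r, s, t}, {p, s, t, u}, {q, r, s, t}, {q, s, t, u}, {r, s, t, u}, {p, q, r, s, t}, {p, q, s, t, u}, {p, r, s, t, u}, {q, r, s, t, u}, Ω }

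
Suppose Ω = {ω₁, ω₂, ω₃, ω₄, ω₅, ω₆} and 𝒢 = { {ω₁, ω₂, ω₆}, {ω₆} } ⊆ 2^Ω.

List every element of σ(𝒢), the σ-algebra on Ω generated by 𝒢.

Start: 𝒢 ∪ {∅, Ω} = { {}, {ω₆}, {ω₁, ω₂, ω₆}, Ω }.
Pass 1: +2 →
  {ω₃, ω₄, ω₅}  = complement {ω₁, ω₂, ω₆}
  {ω₁, ω₂, ω₃, ω₄, ω₅}  = complement {ω₆}
  [6 total]
Pass 2: +1 →
  {ω₃, ω₄, ω₅, ω₆}  = {ω₃, ω₄, ω₅} ∪ {ω₆}
  [7 total]
Pass 3. New:
  {ω₁, ω₂}  = complement {ω₃, ω₄, ω₅, ω₆}
  [8 total]
Pass 4: no new sets; the family is a σ-algebra.

|σ(𝒢)| = 8.  σ(𝒢) = { {}, {ω₆}, {ω₁, ω₂}, {ω₁, ω₂, ω₆}, {ω₃, ω₄, ω₅}, {ω₃, ω₄, ω₅, ω₆}, {ω₁, ω₂, ω₃, ω₄, ω₅}, Ω }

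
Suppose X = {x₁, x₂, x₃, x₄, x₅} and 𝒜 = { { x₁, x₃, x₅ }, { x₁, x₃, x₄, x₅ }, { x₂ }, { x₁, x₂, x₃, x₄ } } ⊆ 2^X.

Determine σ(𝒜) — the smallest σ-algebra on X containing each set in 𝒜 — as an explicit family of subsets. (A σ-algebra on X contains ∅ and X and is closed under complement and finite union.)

σ(𝒜) (16 sets): { ∅, { x₂ }, { x₄ }, { x₅ }, { x₁, x₃ }, { x₂, x₄ }, { x₂, x₅ }, { x₄, x₅ }, { x₁, x₂, x₃ }, { x₁, x₃, x₄ }, { x₁, x₃, x₅ }, { x₂, x₄, x₅ }, { x₁, x₂, x₃, x₄ }, { x₁, x₂, x₃, x₅ }, { x₁, x₃, x₄, x₅ }, X }

Working:
Begin from { ∅, { x₂ }, { x₁, x₃, x₅ }, { x₁, x₂, x₃, x₄ }, { x₁, x₃, x₄, x₅ }, X } (that is, 𝒜 plus ∅ and X).
Pass 1: 3 new —
  { x₅ }  = ᶜ of { x₁, x₂, x₃, x₄ }
  { x₂, x₄ }  = ᶜ of { x₁, x₃, x₅ }
  { x₁, x₂, x₃, x₅ }  = { x₁, x₃, x₅ } ∪ { x₂ }
Pass 2. New:
  { x₄ }  = ᶜ of { x₁, x₂, x₃, x₅ }
  { x₂, x₅ }  = { x₂ } ∪ { x₅ }
  { x₂, x₄, x₅ }  = { x₅ } ∪ { x₂, x₄ }
Pass 3: +3 →
  { x₁, x₃ }  = ᶜ of { x₂, x₄, x₅ }
  { x₄, x₅ }  = { x₄ } ∪ { x₅ }
  { x₁, x₃, x₄ }  = ᶜ of { x₂, x₅ }
Pass 4: +1 →
  { x₁, x₂, x₃ }  = ᶜ of { x₄, x₅ }
Pass 5: closed — nothing new.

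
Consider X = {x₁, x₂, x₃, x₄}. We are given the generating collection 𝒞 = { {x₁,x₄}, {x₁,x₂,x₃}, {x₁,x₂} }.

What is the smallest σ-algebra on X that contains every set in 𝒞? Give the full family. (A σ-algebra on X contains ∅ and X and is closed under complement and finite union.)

Answer: σ(𝒞) = { ∅, {x₁}, {x₂}, {x₃}, {x₄}, {x₁,x₂}, {x₁,x₃}, {x₁,x₄}, {x₂,x₃}, {x₂,x₄}, {x₃,x₄}, {x₁,x₂,x₃}, {x₁,x₂,x₄}, {x₁,x₃,x₄}, {x₂,x₃,x₄}, X }

Trace:
Initial family (5 sets): { ∅, {x₁,x₂}, {x₁,x₄}, {x₁,x₂,x₃}, X }.
Iteration 1 adds 4:
  {x₄}  = {x₁,x₂,x₃}ᶜ
  {x₂,x₃}  = {x₁,x₄}ᶜ
  {x₃,x₄}  = {x₁,x₂}ᶜ
  {x₁,x₂,x₄}  = {x₁,x₄} ∪ {x₁,x₂}
  |family| = 9
Iteration 2 (3 new):
  {x₃}  = {x₁,x₂,x₄}ᶜ
  {x₁,x₃,x₄}  = {x₃,x₄} ∪ {x₁,x₄}
  {x₂,x₃,x₄}  = {x₃,x₄} ∪ {x₂,x₃}
  |family| = 12
Iteration 3 adds 2:
  {x₁}  = {x₂,x₃,x₄}ᶜ
  {x₂}  = {x₁,x₃,x₄}ᶜ
  |family| = 14
Iteration 4: +2 →
  {x₁,x₃}  = {x₃} ∪ {x₁}
  {x₂,x₄}  = {x₄} ∪ {x₂}
  |family| = 16
Iteration 5 adds nothing — fixpoint reached.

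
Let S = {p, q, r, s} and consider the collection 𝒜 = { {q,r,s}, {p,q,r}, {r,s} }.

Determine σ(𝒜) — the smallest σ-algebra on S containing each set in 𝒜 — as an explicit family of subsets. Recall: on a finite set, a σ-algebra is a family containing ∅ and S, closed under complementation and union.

σ(𝒜) (16 sets): { ∅, {p}, {q}, {r}, {s}, {p,q}, {p,r}, {p,s}, {q,r}, {q,s}, {r,s}, {p,q,r}, {p,q,s}, {p,r,s}, {q,r,s}, S }

Trace:
Seed the family with 𝒜 together with ∅ and S: { ∅, {r,s}, {p,q,r}, {q,r,s}, S }.
Round 1. New:
  {p}  = {q,r,s}ᶜ
  {s}  = {p,q,r}ᶜ
  {p,q}  = {r,s}ᶜ
  [8 total]
Round 2 adds 3:
  {p,s}  = {s} ∪ {p}
  {p,q,s}  = {s} ∪ {p,q}
  {p,r,s}  = {r,s} ∪ {p}
  [11 total]
Round 3: +3 →
  {q}  = {p,r,s}ᶜ
  {r}  = {p,q,s}ᶜ
  {q,r}  = {p,s}ᶜ
  [14 total]
Round 4 (2 new):
  {p,r}  = {r} ∪ {p}
  {q,s}  = {s} ∪ {q}
  [16 total]
After Round 5 the family is unchanged; done.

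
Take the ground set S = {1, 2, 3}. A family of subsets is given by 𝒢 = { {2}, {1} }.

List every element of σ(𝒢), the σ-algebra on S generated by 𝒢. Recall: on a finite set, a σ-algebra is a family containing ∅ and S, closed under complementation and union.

Initial family (4 sets): { {}, {1}, {2}, S }.
Step 1 adds 3:
  {1, 2}  = {2} ∪ {1}
  {1, 3}  = S∖{2}
  {2, 3}  = S∖{1}
  — 7 sets.
Step 2. New:
  {3}  = S∖{1, 2}
  — 8 sets.
After Step 3 the family is unchanged; done.

|σ(𝒢)| = 8.  σ(𝒢) = { {}, {1}, {2}, {3}, {1, 2}, {1, 3}, {2, 3}, S }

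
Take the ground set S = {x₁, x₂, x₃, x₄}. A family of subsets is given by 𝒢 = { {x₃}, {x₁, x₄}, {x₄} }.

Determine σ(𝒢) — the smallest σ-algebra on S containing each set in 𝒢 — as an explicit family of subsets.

σ(𝒢) (16 sets): { {}, {x₁}, {x₂}, {x₃}, {x₄}, {x₁, x₂}, {x₁, x₃}, {x₁, x₄}, {x₂, x₃}, {x₂, x₄}, {x₃, x₄}, {x₁, x₂, x₃}, {x₁, x₂, x₄}, {x₁, x₃, x₄}, {x₂, x₃, x₄}, S }

Check:
Start: 𝒢 ∪ {∅, S} = { {}, {x₃}, {x₄}, {x₁, x₄}, S }.
Step 1: +5 →
  {x₂, x₃}  = ᶜ of {x₁, x₄}
  {x₃, x₄}  = {x₃} ∪ {x₄}
  {x₁, x₂, x₃}  = ᶜ of {x₄}
  {x₁, x₂, x₄}  = ᶜ of {x₃}
  {x₁, x₃, x₄}  = {x₃} ∪ {x₁, x₄}
Step 2 (3 new):
  {x₂}  = ᶜ of {x₁, x₃, x₄}
  {x₁, x₂}  = ᶜ of {x₃, x₄}
  {x₂, x₃, x₄}  = {x₃, x₄} ∪ {x₂, x₃}
Step 3 adds 2:
  {x₁}  = ᶜ of {x₂, x₃, x₄}
  {x₂, x₄}  = {x₄} ∪ {x₂}
Step 4. New:
  {x₁, x₃}  = ᶜ of {x₂, x₄}
Step 5: stable.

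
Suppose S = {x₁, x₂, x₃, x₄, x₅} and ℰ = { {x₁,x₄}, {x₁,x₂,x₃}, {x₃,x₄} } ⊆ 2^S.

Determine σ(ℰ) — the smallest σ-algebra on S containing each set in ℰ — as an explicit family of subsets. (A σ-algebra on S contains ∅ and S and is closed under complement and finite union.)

Seed the family with ℰ together with ∅ and S: { {}, {x₁,x₄}, {x₃,x₄}, {x₁,x₂,x₃}, S }.
Pass 1 adds 5:
  {x₄,x₅}  = S∖{x₁,x₂,x₃}
  {x₁,x₂,x₅}  = S∖{x₃,x₄}
  {x₁,x₃,x₄}  = {x₃,x₄} ∪ {x₁,x₄}
  {x₂,x₃,x₅}  = S∖{x₁,x₄}
  {x₁,x₂,x₃,x₄}  = {x₃,x₄} ∪ {x₁,x₂,x₃}
Pass 2 (8 new):
  {x₅}  = S∖{x₁,x₂,x₃,x₄}
  {x₂,x₅}  = S∖{x₁,x₃,x₄}
  {x₁,x₄,x₅}  = {x₄,x₅} ∪ {x₁,x₄}
  {x₃,x₄,x₅}  = {x₃,x₄} ∪ {x₄,x₅}
  {x₁,x₂,x₃,x₅}  = {x₁,x₂,x₃} ∪ {x₁,x₂,x₅}
  {x₁,x₂,x₄,x₅}  = {x₄,x₅} ∪ {x₁,x₂,x₅}
  {x₁,x₃,x₄,x₅}  = {x₄,x₅} ∪ {x₁,x₃,x₄}
  {x₂,x₃,x₄,x₅}  = {x₃,x₄} ∪ {x₂,x₃,x₅}
Pass 3. New:
  {x₁}  = S∖{x₂,x₃,x₄,x₅}
  {x₂}  = S∖{x₁,x₃,x₄,x₅}
  {x₃}  = S∖{x₁,x₂,x₄,x₅}
  {x₄}  = S∖{x₁,x₂,x₃,x₅}
  {x₁,x₂}  = S∖{x₃,x₄,x₅}
  {x₂,x₃}  = S∖{x₁,x₄,x₅}
  {x₂,x₄,x₅}  = {x₄,x₅} ∪ {x₂,x₅}
Pass 4 (6 new):
  {x₁,x₃}  = S∖{x₂,x₄,x₅}
  {x₁,x₅}  = {x₅} ∪ {x₁}
  {x₂,x₄}  = {x₂} ∪ {x₄}
  {x₃,x₅}  = {x₅} ∪ {x₃}
  {x₁,x₂,x₄}  = {x₁,x₂} ∪ {x₁,x₄}
  {x₂,x₃,x₄}  = {x₃,x₄} ∪ {x₂}
Pass 5 adds 1:
  {x₁,x₃,x₅}  = S∖{x₂,x₄}
After Pass 6 the family is unchanged; done.

|σ(ℰ)| = 32.  σ(ℰ) = { {}, {x₁}, {x₂}, {x₃}, {x₄}, {x₅}, {x₁,x₂}, {x₁,x₃}, {x₁,x₄}, {x₁,x₅}, {x₂,x₃}, {x₂,x₄}, {x₂,x₅}, {x₃,x₄}, {x₃,x₅}, {x₄,x₅}, {x₁,x₂,x₃}, {x₁,x₂,x₄}, {x₁,x₂,x₅}, {x₁,x₃,x₄}, {x₁,x₃,x₅}, {x₁,x₄,x₅}, {x₂,x₃,x₄}, {x₂,x₃,x₅}, {x₂,x₄,x₅}, {x₃,x₄,x₅}, {x₁,x₂,x₃,x₄}, {x₁,x₂,x₃,x₅}, {x₁,x₂,x₄,x₅}, {x₁,x₃,x₄,x₅}, {x₂,x₃,x₄,x₅}, S }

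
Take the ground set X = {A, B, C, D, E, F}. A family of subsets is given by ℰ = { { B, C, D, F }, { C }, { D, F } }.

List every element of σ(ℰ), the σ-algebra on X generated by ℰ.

Initial family (5 sets): { {  }, { C }, { D, F }, { B, C, D, F }, X }.
Pass 1: +4 →
  { A, E }  = ᶜ of { B, C, D, F }
  { C, D, F }  = { C } ∪ { D, F }
  { A, B, C, E }  = ᶜ of { D, F }
  { A, B, D, E, F }  = ᶜ of { C }
  (now 9)
Pass 2 (4 new):
  { A, B, E }  = ᶜ of { C, D, F }
  { A, C, E }  = { C } ∪ { A, E }
  { A, D, E, F }  = { A, E } ∪ { D, F }
  { A, C, D, E, F }  = { A, E } ∪ { C, D, F }
  (now 13)
Pass 3 adds 3:
  { B }  = ᶜ of { A, C, D, E, F }
  { B, C }  = ᶜ of { A, D, E, F }
  { B, D, F }  = ᶜ of { A, C, E }
  (now 16)
Pass 4: already closed under ᶜ and ∪.

Hence σ(ℰ) has 16 members: { {  }, { B }, { C }, { A, E }, { B, C }, { D, F }, { A, B, E }, { A, C, E }, { B, D, F }, { C, D, F }, { A, B, C, E }, { A, D, E, F }, { B, C, D, F }, { A, B, D, E, F }, { A, C, D, E, F }, X }.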